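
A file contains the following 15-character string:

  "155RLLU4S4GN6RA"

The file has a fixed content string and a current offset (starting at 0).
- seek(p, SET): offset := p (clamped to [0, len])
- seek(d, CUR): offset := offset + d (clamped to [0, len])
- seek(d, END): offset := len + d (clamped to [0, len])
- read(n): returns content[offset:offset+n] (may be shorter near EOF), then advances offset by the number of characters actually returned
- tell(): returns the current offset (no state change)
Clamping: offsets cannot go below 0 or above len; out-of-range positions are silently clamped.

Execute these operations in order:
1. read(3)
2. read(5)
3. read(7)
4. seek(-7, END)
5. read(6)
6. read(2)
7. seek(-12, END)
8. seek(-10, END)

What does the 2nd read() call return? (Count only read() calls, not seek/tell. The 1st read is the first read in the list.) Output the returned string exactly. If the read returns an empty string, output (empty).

Answer: RLLU4

Derivation:
After 1 (read(3)): returned '155', offset=3
After 2 (read(5)): returned 'RLLU4', offset=8
After 3 (read(7)): returned 'S4GN6RA', offset=15
After 4 (seek(-7, END)): offset=8
After 5 (read(6)): returned 'S4GN6R', offset=14
After 6 (read(2)): returned 'A', offset=15
After 7 (seek(-12, END)): offset=3
After 8 (seek(-10, END)): offset=5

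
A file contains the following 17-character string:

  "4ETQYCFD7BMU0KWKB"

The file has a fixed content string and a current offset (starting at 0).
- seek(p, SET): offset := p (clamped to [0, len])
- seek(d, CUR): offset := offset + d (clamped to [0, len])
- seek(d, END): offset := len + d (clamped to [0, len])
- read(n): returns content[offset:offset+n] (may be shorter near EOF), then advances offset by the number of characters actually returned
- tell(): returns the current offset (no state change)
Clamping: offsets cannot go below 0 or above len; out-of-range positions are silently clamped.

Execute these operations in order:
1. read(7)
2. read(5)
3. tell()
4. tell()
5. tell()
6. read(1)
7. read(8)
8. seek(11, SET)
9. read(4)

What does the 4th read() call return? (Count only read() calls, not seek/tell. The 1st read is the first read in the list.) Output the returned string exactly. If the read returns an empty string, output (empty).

After 1 (read(7)): returned '4ETQYCF', offset=7
After 2 (read(5)): returned 'D7BMU', offset=12
After 3 (tell()): offset=12
After 4 (tell()): offset=12
After 5 (tell()): offset=12
After 6 (read(1)): returned '0', offset=13
After 7 (read(8)): returned 'KWKB', offset=17
After 8 (seek(11, SET)): offset=11
After 9 (read(4)): returned 'U0KW', offset=15

Answer: KWKB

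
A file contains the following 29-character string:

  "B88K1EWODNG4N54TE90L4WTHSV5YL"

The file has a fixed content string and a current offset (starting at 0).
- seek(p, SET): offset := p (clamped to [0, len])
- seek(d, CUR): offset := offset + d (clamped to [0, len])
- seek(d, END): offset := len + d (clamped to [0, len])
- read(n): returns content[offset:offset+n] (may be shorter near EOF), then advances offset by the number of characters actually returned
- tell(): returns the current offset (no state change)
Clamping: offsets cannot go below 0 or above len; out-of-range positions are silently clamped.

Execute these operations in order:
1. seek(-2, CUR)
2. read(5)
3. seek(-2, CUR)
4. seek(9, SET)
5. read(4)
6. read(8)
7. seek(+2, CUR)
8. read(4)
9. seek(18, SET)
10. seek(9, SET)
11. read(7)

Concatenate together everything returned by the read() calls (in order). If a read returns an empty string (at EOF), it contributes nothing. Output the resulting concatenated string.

After 1 (seek(-2, CUR)): offset=0
After 2 (read(5)): returned 'B88K1', offset=5
After 3 (seek(-2, CUR)): offset=3
After 4 (seek(9, SET)): offset=9
After 5 (read(4)): returned 'NG4N', offset=13
After 6 (read(8)): returned '54TE90L4', offset=21
After 7 (seek(+2, CUR)): offset=23
After 8 (read(4)): returned 'HSV5', offset=27
After 9 (seek(18, SET)): offset=18
After 10 (seek(9, SET)): offset=9
After 11 (read(7)): returned 'NG4N54T', offset=16

Answer: B88K1NG4N54TE90L4HSV5NG4N54T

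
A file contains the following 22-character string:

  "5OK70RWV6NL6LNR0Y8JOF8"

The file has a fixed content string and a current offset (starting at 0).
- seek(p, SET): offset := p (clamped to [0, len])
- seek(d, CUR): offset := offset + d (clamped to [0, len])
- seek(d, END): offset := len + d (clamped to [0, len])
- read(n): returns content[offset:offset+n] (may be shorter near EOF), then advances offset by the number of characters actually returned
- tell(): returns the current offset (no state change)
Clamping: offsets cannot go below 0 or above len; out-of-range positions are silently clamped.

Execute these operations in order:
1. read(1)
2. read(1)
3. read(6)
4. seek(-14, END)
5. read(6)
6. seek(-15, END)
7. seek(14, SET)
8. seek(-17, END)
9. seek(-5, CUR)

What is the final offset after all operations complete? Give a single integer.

Answer: 0

Derivation:
After 1 (read(1)): returned '5', offset=1
After 2 (read(1)): returned 'O', offset=2
After 3 (read(6)): returned 'K70RWV', offset=8
After 4 (seek(-14, END)): offset=8
After 5 (read(6)): returned '6NL6LN', offset=14
After 6 (seek(-15, END)): offset=7
After 7 (seek(14, SET)): offset=14
After 8 (seek(-17, END)): offset=5
After 9 (seek(-5, CUR)): offset=0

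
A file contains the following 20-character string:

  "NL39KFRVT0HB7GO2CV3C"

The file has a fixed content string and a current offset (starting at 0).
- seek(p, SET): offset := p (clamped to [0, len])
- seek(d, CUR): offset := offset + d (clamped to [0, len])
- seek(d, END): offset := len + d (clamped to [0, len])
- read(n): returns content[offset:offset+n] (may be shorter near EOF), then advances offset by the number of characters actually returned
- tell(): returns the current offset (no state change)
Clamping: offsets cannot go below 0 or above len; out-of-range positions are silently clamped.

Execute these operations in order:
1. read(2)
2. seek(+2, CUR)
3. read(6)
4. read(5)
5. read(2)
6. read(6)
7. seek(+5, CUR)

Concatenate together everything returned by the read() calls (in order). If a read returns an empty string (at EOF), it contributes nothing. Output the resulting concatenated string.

After 1 (read(2)): returned 'NL', offset=2
After 2 (seek(+2, CUR)): offset=4
After 3 (read(6)): returned 'KFRVT0', offset=10
After 4 (read(5)): returned 'HB7GO', offset=15
After 5 (read(2)): returned '2C', offset=17
After 6 (read(6)): returned 'V3C', offset=20
After 7 (seek(+5, CUR)): offset=20

Answer: NLKFRVT0HB7GO2CV3C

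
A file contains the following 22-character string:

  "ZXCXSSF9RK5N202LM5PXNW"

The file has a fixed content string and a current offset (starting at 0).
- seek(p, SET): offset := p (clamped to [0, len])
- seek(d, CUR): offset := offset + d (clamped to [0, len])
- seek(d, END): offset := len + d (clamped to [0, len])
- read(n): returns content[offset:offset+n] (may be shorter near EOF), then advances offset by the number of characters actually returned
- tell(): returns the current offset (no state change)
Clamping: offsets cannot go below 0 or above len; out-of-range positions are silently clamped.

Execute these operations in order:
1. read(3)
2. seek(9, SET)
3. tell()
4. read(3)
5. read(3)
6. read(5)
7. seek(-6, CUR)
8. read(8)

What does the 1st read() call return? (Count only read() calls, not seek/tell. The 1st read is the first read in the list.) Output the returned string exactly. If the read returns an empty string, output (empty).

Answer: ZXC

Derivation:
After 1 (read(3)): returned 'ZXC', offset=3
After 2 (seek(9, SET)): offset=9
After 3 (tell()): offset=9
After 4 (read(3)): returned 'K5N', offset=12
After 5 (read(3)): returned '202', offset=15
After 6 (read(5)): returned 'LM5PX', offset=20
After 7 (seek(-6, CUR)): offset=14
After 8 (read(8)): returned '2LM5PXNW', offset=22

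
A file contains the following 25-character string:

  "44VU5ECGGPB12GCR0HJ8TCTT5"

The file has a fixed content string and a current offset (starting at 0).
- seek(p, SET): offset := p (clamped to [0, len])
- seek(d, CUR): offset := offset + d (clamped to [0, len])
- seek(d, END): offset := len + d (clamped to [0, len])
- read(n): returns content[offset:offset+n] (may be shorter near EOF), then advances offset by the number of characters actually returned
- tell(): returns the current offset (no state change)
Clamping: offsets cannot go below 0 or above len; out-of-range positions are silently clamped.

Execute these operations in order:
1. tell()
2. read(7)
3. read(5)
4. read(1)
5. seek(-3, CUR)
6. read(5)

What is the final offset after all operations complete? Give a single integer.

Answer: 15

Derivation:
After 1 (tell()): offset=0
After 2 (read(7)): returned '44VU5EC', offset=7
After 3 (read(5)): returned 'GGPB1', offset=12
After 4 (read(1)): returned '2', offset=13
After 5 (seek(-3, CUR)): offset=10
After 6 (read(5)): returned 'B12GC', offset=15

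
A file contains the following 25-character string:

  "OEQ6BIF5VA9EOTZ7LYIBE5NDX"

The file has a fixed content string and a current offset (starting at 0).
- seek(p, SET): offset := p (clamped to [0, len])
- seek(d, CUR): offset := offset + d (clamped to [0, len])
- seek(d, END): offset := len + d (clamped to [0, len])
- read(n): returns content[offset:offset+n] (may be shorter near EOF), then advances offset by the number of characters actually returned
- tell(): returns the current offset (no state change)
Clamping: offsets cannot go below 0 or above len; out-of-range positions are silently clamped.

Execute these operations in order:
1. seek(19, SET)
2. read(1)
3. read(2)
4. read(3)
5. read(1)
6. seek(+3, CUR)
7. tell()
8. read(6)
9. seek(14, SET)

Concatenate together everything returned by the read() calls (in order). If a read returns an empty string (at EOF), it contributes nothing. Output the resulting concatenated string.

Answer: BE5NDX

Derivation:
After 1 (seek(19, SET)): offset=19
After 2 (read(1)): returned 'B', offset=20
After 3 (read(2)): returned 'E5', offset=22
After 4 (read(3)): returned 'NDX', offset=25
After 5 (read(1)): returned '', offset=25
After 6 (seek(+3, CUR)): offset=25
After 7 (tell()): offset=25
After 8 (read(6)): returned '', offset=25
After 9 (seek(14, SET)): offset=14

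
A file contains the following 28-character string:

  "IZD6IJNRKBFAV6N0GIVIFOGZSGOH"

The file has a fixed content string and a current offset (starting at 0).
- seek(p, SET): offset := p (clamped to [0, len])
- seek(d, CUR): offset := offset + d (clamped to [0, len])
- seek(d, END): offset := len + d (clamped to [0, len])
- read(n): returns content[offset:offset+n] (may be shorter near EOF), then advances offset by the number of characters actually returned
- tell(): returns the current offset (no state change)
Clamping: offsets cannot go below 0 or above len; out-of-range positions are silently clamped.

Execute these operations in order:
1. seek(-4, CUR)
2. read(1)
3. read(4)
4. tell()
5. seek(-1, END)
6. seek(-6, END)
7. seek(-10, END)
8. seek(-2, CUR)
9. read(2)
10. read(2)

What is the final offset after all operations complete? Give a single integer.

After 1 (seek(-4, CUR)): offset=0
After 2 (read(1)): returned 'I', offset=1
After 3 (read(4)): returned 'ZD6I', offset=5
After 4 (tell()): offset=5
After 5 (seek(-1, END)): offset=27
After 6 (seek(-6, END)): offset=22
After 7 (seek(-10, END)): offset=18
After 8 (seek(-2, CUR)): offset=16
After 9 (read(2)): returned 'GI', offset=18
After 10 (read(2)): returned 'VI', offset=20

Answer: 20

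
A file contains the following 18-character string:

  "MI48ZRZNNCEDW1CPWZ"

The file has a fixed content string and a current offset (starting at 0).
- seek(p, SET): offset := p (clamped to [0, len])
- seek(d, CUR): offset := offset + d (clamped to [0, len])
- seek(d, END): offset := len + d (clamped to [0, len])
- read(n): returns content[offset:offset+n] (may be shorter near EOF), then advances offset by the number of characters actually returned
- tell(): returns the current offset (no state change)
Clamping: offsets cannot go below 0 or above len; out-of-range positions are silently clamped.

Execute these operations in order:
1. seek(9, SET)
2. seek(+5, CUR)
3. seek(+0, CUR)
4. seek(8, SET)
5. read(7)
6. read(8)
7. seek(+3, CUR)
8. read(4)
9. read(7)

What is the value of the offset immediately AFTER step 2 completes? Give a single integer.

After 1 (seek(9, SET)): offset=9
After 2 (seek(+5, CUR)): offset=14

Answer: 14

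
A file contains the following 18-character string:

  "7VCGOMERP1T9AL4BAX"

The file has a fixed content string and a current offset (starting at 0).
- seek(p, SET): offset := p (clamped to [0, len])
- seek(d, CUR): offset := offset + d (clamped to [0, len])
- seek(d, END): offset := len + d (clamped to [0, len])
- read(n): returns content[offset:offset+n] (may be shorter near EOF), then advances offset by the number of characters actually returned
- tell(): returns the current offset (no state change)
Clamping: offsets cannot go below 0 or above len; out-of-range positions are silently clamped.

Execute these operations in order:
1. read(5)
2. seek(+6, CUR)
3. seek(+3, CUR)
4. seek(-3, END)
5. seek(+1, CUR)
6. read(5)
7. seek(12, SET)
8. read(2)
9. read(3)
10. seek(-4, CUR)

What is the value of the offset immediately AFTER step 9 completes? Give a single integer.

Answer: 17

Derivation:
After 1 (read(5)): returned '7VCGO', offset=5
After 2 (seek(+6, CUR)): offset=11
After 3 (seek(+3, CUR)): offset=14
After 4 (seek(-3, END)): offset=15
After 5 (seek(+1, CUR)): offset=16
After 6 (read(5)): returned 'AX', offset=18
After 7 (seek(12, SET)): offset=12
After 8 (read(2)): returned 'AL', offset=14
After 9 (read(3)): returned '4BA', offset=17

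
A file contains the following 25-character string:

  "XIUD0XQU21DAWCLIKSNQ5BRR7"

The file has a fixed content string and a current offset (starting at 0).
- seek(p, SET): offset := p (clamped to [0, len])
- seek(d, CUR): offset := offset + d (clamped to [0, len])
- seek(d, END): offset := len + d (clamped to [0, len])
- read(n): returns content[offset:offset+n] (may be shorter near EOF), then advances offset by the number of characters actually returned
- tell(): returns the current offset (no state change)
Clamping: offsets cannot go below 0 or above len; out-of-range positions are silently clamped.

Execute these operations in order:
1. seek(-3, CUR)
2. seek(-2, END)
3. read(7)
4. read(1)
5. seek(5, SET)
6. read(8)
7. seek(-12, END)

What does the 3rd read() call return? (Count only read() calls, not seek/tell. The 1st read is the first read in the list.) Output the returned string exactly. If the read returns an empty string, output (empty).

After 1 (seek(-3, CUR)): offset=0
After 2 (seek(-2, END)): offset=23
After 3 (read(7)): returned 'R7', offset=25
After 4 (read(1)): returned '', offset=25
After 5 (seek(5, SET)): offset=5
After 6 (read(8)): returned 'XQU21DAW', offset=13
After 7 (seek(-12, END)): offset=13

Answer: XQU21DAW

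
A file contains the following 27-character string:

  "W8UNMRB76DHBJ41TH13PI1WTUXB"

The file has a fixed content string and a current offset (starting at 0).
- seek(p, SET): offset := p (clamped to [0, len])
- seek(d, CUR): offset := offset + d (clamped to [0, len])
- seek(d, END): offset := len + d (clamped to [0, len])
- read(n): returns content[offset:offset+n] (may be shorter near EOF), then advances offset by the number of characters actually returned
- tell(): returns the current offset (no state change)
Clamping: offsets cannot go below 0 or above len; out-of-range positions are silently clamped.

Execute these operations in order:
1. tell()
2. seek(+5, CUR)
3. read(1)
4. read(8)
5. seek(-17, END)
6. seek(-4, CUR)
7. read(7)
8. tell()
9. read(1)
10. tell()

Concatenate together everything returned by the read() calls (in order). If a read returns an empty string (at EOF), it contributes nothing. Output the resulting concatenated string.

After 1 (tell()): offset=0
After 2 (seek(+5, CUR)): offset=5
After 3 (read(1)): returned 'R', offset=6
After 4 (read(8)): returned 'B76DHBJ4', offset=14
After 5 (seek(-17, END)): offset=10
After 6 (seek(-4, CUR)): offset=6
After 7 (read(7)): returned 'B76DHBJ', offset=13
After 8 (tell()): offset=13
After 9 (read(1)): returned '4', offset=14
After 10 (tell()): offset=14

Answer: RB76DHBJ4B76DHBJ4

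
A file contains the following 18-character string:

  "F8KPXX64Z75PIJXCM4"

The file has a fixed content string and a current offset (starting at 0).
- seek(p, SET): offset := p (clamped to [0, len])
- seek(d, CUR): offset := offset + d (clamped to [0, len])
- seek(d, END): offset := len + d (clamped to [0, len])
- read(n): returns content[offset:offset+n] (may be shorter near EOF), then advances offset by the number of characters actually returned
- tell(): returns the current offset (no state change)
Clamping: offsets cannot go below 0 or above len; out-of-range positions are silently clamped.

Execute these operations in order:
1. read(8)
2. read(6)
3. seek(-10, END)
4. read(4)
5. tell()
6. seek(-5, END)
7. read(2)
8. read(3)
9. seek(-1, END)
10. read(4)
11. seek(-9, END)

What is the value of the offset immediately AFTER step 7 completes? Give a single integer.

Answer: 15

Derivation:
After 1 (read(8)): returned 'F8KPXX64', offset=8
After 2 (read(6)): returned 'Z75PIJ', offset=14
After 3 (seek(-10, END)): offset=8
After 4 (read(4)): returned 'Z75P', offset=12
After 5 (tell()): offset=12
After 6 (seek(-5, END)): offset=13
After 7 (read(2)): returned 'JX', offset=15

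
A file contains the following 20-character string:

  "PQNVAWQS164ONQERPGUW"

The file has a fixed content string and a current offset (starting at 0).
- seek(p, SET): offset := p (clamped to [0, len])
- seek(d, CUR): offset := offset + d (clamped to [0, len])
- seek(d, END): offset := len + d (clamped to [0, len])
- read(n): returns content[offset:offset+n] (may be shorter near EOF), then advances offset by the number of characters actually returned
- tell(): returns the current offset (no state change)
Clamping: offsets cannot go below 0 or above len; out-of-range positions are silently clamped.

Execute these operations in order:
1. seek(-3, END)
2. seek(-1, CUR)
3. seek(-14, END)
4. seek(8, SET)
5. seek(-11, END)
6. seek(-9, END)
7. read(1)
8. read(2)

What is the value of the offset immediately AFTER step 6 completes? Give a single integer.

After 1 (seek(-3, END)): offset=17
After 2 (seek(-1, CUR)): offset=16
After 3 (seek(-14, END)): offset=6
After 4 (seek(8, SET)): offset=8
After 5 (seek(-11, END)): offset=9
After 6 (seek(-9, END)): offset=11

Answer: 11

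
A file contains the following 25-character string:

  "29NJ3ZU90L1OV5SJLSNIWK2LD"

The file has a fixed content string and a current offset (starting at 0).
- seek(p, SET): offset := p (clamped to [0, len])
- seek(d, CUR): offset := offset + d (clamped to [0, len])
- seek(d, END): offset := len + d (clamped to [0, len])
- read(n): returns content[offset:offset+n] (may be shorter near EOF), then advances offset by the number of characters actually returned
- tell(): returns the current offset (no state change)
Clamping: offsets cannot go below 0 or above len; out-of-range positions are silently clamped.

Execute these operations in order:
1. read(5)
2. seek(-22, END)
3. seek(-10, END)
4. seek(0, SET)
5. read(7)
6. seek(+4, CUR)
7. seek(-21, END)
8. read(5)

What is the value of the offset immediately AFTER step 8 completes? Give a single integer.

Answer: 9

Derivation:
After 1 (read(5)): returned '29NJ3', offset=5
After 2 (seek(-22, END)): offset=3
After 3 (seek(-10, END)): offset=15
After 4 (seek(0, SET)): offset=0
After 5 (read(7)): returned '29NJ3ZU', offset=7
After 6 (seek(+4, CUR)): offset=11
After 7 (seek(-21, END)): offset=4
After 8 (read(5)): returned '3ZU90', offset=9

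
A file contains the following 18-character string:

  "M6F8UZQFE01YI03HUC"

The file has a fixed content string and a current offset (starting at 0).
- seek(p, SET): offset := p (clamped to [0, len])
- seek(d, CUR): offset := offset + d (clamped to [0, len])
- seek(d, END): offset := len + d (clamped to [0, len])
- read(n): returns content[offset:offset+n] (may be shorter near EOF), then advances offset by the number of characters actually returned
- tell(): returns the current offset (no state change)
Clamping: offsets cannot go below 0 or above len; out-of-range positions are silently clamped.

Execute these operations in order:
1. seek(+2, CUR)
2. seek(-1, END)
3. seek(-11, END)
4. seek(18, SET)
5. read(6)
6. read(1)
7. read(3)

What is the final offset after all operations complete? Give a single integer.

After 1 (seek(+2, CUR)): offset=2
After 2 (seek(-1, END)): offset=17
After 3 (seek(-11, END)): offset=7
After 4 (seek(18, SET)): offset=18
After 5 (read(6)): returned '', offset=18
After 6 (read(1)): returned '', offset=18
After 7 (read(3)): returned '', offset=18

Answer: 18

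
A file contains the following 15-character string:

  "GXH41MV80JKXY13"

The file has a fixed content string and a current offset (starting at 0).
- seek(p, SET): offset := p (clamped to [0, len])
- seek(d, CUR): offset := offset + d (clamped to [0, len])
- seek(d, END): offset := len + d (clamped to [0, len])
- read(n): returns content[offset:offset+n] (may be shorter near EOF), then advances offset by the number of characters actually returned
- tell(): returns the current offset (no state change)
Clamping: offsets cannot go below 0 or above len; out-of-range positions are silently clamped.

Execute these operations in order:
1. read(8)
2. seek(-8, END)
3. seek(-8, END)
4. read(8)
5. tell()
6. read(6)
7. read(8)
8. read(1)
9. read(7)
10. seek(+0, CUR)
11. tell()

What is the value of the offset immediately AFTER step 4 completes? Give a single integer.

After 1 (read(8)): returned 'GXH41MV8', offset=8
After 2 (seek(-8, END)): offset=7
After 3 (seek(-8, END)): offset=7
After 4 (read(8)): returned '80JKXY13', offset=15

Answer: 15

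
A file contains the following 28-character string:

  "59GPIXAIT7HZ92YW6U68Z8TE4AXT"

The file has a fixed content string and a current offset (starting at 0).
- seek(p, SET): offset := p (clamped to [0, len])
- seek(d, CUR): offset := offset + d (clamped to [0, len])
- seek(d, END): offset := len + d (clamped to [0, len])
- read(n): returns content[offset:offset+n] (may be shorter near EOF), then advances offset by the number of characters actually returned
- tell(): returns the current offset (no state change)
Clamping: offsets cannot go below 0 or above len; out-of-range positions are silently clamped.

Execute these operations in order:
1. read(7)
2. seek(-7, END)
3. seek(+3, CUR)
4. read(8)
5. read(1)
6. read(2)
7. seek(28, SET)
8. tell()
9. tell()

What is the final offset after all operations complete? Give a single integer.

Answer: 28

Derivation:
After 1 (read(7)): returned '59GPIXA', offset=7
After 2 (seek(-7, END)): offset=21
After 3 (seek(+3, CUR)): offset=24
After 4 (read(8)): returned '4AXT', offset=28
After 5 (read(1)): returned '', offset=28
After 6 (read(2)): returned '', offset=28
After 7 (seek(28, SET)): offset=28
After 8 (tell()): offset=28
After 9 (tell()): offset=28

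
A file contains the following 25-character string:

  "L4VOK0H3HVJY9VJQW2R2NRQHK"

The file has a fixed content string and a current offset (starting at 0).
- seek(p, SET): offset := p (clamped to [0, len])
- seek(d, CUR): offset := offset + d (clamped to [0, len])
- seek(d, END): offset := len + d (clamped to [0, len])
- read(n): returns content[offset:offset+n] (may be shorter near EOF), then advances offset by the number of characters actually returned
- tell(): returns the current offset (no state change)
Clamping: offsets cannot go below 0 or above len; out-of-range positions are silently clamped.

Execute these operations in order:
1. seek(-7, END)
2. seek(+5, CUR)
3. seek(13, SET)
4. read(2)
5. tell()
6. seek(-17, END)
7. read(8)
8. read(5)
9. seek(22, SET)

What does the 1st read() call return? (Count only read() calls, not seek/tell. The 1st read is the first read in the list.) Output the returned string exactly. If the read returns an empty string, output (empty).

Answer: VJ

Derivation:
After 1 (seek(-7, END)): offset=18
After 2 (seek(+5, CUR)): offset=23
After 3 (seek(13, SET)): offset=13
After 4 (read(2)): returned 'VJ', offset=15
After 5 (tell()): offset=15
After 6 (seek(-17, END)): offset=8
After 7 (read(8)): returned 'HVJY9VJQ', offset=16
After 8 (read(5)): returned 'W2R2N', offset=21
After 9 (seek(22, SET)): offset=22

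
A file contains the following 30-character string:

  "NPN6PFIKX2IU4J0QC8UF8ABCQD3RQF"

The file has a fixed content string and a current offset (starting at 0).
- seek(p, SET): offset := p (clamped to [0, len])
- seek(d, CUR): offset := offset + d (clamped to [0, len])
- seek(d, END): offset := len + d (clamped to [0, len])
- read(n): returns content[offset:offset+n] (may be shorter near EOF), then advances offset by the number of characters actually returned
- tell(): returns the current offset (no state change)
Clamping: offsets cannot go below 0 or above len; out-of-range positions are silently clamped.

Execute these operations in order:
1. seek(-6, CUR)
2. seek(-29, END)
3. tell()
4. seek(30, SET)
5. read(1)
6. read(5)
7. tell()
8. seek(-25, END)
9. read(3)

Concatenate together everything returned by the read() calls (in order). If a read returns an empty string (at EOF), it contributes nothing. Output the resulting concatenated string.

Answer: FIK

Derivation:
After 1 (seek(-6, CUR)): offset=0
After 2 (seek(-29, END)): offset=1
After 3 (tell()): offset=1
After 4 (seek(30, SET)): offset=30
After 5 (read(1)): returned '', offset=30
After 6 (read(5)): returned '', offset=30
After 7 (tell()): offset=30
After 8 (seek(-25, END)): offset=5
After 9 (read(3)): returned 'FIK', offset=8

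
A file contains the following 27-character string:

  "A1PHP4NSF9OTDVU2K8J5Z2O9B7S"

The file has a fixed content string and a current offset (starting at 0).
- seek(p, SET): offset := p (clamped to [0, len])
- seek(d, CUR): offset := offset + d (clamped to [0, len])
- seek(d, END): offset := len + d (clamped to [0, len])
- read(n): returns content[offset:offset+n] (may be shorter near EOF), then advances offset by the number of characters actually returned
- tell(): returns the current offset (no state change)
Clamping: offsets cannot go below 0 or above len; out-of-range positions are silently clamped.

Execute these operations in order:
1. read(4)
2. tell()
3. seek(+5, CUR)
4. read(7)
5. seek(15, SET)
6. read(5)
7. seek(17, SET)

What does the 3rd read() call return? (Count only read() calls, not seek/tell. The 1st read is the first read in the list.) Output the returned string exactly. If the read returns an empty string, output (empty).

Answer: 2K8J5

Derivation:
After 1 (read(4)): returned 'A1PH', offset=4
After 2 (tell()): offset=4
After 3 (seek(+5, CUR)): offset=9
After 4 (read(7)): returned '9OTDVU2', offset=16
After 5 (seek(15, SET)): offset=15
After 6 (read(5)): returned '2K8J5', offset=20
After 7 (seek(17, SET)): offset=17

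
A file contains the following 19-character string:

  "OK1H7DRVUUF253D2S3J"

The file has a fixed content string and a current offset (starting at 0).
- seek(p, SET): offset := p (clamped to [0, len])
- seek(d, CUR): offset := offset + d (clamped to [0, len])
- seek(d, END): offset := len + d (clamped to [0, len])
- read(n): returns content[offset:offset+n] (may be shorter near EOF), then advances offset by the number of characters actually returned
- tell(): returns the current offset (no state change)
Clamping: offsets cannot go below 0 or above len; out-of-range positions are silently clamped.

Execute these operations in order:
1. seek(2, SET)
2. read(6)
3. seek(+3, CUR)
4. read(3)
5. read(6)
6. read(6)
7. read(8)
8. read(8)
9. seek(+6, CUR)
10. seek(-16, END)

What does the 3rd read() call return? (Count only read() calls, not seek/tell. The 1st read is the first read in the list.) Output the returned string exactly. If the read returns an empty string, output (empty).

After 1 (seek(2, SET)): offset=2
After 2 (read(6)): returned '1H7DRV', offset=8
After 3 (seek(+3, CUR)): offset=11
After 4 (read(3)): returned '253', offset=14
After 5 (read(6)): returned 'D2S3J', offset=19
After 6 (read(6)): returned '', offset=19
After 7 (read(8)): returned '', offset=19
After 8 (read(8)): returned '', offset=19
After 9 (seek(+6, CUR)): offset=19
After 10 (seek(-16, END)): offset=3

Answer: D2S3J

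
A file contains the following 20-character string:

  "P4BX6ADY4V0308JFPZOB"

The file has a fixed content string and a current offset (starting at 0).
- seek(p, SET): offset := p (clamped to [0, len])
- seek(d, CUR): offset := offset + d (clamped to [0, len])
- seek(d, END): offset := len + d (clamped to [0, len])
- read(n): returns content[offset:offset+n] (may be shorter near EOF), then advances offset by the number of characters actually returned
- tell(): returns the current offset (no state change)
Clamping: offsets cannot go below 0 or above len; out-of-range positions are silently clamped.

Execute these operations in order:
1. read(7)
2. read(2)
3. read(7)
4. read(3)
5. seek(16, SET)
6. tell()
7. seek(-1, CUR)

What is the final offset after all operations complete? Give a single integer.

After 1 (read(7)): returned 'P4BX6AD', offset=7
After 2 (read(2)): returned 'Y4', offset=9
After 3 (read(7)): returned 'V0308JF', offset=16
After 4 (read(3)): returned 'PZO', offset=19
After 5 (seek(16, SET)): offset=16
After 6 (tell()): offset=16
After 7 (seek(-1, CUR)): offset=15

Answer: 15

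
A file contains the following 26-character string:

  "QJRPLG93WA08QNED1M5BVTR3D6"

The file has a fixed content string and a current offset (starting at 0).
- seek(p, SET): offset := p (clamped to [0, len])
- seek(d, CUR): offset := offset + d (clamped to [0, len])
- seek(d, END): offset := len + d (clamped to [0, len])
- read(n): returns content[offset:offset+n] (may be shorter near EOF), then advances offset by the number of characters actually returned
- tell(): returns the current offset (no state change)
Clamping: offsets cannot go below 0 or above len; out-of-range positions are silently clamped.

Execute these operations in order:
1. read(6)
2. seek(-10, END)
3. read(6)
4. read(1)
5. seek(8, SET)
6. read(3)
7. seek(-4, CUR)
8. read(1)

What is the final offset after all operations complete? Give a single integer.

Answer: 8

Derivation:
After 1 (read(6)): returned 'QJRPLG', offset=6
After 2 (seek(-10, END)): offset=16
After 3 (read(6)): returned '1M5BVT', offset=22
After 4 (read(1)): returned 'R', offset=23
After 5 (seek(8, SET)): offset=8
After 6 (read(3)): returned 'WA0', offset=11
After 7 (seek(-4, CUR)): offset=7
After 8 (read(1)): returned '3', offset=8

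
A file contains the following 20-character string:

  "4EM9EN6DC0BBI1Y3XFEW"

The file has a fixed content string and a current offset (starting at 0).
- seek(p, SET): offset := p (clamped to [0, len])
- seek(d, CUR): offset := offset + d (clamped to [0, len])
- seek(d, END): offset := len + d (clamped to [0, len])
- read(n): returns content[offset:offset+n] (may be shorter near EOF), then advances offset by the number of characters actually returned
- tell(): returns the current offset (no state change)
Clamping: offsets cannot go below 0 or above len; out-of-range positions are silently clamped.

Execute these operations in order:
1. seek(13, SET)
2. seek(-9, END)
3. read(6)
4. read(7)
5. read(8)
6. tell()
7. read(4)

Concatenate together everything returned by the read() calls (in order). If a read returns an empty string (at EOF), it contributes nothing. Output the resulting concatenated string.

After 1 (seek(13, SET)): offset=13
After 2 (seek(-9, END)): offset=11
After 3 (read(6)): returned 'BI1Y3X', offset=17
After 4 (read(7)): returned 'FEW', offset=20
After 5 (read(8)): returned '', offset=20
After 6 (tell()): offset=20
After 7 (read(4)): returned '', offset=20

Answer: BI1Y3XFEW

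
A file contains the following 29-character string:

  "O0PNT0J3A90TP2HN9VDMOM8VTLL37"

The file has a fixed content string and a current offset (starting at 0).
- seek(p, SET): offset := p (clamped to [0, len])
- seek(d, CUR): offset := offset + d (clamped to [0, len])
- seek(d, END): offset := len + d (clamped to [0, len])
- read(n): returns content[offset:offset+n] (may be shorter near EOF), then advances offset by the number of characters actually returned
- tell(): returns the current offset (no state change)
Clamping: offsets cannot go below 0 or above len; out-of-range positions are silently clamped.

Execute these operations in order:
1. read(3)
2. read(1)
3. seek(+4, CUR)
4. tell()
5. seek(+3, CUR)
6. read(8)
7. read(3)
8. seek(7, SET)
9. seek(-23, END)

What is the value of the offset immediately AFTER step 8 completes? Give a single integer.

Answer: 7

Derivation:
After 1 (read(3)): returned 'O0P', offset=3
After 2 (read(1)): returned 'N', offset=4
After 3 (seek(+4, CUR)): offset=8
After 4 (tell()): offset=8
After 5 (seek(+3, CUR)): offset=11
After 6 (read(8)): returned 'TP2HN9VD', offset=19
After 7 (read(3)): returned 'MOM', offset=22
After 8 (seek(7, SET)): offset=7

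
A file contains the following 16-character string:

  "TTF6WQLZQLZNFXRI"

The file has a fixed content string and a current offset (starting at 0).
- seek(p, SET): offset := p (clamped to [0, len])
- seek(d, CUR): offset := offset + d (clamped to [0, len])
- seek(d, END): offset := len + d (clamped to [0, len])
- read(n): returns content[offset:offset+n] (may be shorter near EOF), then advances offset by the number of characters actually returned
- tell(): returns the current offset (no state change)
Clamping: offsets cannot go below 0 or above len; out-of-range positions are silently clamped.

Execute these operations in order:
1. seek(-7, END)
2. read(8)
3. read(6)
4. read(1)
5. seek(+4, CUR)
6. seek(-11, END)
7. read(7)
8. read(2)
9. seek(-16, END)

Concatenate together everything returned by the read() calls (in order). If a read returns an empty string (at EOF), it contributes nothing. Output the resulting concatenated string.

After 1 (seek(-7, END)): offset=9
After 2 (read(8)): returned 'LZNFXRI', offset=16
After 3 (read(6)): returned '', offset=16
After 4 (read(1)): returned '', offset=16
After 5 (seek(+4, CUR)): offset=16
After 6 (seek(-11, END)): offset=5
After 7 (read(7)): returned 'QLZQLZN', offset=12
After 8 (read(2)): returned 'FX', offset=14
After 9 (seek(-16, END)): offset=0

Answer: LZNFXRIQLZQLZNFX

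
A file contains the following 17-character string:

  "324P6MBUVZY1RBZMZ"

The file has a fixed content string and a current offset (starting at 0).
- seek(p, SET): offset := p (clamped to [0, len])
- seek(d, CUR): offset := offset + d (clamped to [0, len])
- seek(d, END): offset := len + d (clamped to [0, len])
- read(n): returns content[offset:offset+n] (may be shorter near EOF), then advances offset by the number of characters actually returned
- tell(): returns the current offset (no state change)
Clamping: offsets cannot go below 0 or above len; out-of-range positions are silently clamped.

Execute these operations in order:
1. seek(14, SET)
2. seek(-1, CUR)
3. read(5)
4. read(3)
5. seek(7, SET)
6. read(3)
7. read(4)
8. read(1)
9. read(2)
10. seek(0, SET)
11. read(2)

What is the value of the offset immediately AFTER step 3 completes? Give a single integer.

Answer: 17

Derivation:
After 1 (seek(14, SET)): offset=14
After 2 (seek(-1, CUR)): offset=13
After 3 (read(5)): returned 'BZMZ', offset=17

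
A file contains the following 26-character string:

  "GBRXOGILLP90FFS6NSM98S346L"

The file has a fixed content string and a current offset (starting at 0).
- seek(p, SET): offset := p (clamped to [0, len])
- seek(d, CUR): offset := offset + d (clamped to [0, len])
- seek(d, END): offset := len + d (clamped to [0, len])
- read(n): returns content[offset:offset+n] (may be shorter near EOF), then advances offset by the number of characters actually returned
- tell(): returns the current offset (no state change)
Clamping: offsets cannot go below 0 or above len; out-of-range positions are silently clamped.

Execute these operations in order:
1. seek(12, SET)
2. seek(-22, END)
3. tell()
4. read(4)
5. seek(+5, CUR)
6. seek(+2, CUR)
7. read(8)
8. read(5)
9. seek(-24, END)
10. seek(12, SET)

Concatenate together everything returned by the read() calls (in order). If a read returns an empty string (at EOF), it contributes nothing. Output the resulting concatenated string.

Answer: OGIL6NSM98S346L

Derivation:
After 1 (seek(12, SET)): offset=12
After 2 (seek(-22, END)): offset=4
After 3 (tell()): offset=4
After 4 (read(4)): returned 'OGIL', offset=8
After 5 (seek(+5, CUR)): offset=13
After 6 (seek(+2, CUR)): offset=15
After 7 (read(8)): returned '6NSM98S3', offset=23
After 8 (read(5)): returned '46L', offset=26
After 9 (seek(-24, END)): offset=2
After 10 (seek(12, SET)): offset=12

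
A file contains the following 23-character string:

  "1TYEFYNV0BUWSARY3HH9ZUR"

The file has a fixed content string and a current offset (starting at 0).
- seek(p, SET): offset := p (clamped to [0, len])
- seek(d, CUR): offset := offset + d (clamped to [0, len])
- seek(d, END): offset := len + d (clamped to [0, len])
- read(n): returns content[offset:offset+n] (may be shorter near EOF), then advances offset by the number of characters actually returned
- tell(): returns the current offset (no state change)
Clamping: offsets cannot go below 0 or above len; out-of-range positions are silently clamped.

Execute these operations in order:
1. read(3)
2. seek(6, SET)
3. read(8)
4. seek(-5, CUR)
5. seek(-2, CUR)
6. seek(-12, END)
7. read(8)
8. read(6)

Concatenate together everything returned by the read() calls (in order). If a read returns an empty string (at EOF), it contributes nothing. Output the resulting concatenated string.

After 1 (read(3)): returned '1TY', offset=3
After 2 (seek(6, SET)): offset=6
After 3 (read(8)): returned 'NV0BUWSA', offset=14
After 4 (seek(-5, CUR)): offset=9
After 5 (seek(-2, CUR)): offset=7
After 6 (seek(-12, END)): offset=11
After 7 (read(8)): returned 'WSARY3HH', offset=19
After 8 (read(6)): returned '9ZUR', offset=23

Answer: 1TYNV0BUWSAWSARY3HH9ZUR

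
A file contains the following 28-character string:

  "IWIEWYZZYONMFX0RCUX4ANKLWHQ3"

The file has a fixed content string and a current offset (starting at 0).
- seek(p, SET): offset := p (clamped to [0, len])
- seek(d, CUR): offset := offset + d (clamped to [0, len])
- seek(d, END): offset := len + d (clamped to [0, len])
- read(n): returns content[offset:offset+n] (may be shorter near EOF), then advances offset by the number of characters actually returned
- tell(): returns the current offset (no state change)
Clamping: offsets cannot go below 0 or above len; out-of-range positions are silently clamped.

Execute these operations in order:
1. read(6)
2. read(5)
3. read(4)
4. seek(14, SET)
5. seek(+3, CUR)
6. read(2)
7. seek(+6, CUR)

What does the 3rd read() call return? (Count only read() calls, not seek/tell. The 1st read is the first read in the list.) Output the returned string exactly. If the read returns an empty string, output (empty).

After 1 (read(6)): returned 'IWIEWY', offset=6
After 2 (read(5)): returned 'ZZYON', offset=11
After 3 (read(4)): returned 'MFX0', offset=15
After 4 (seek(14, SET)): offset=14
After 5 (seek(+3, CUR)): offset=17
After 6 (read(2)): returned 'UX', offset=19
After 7 (seek(+6, CUR)): offset=25

Answer: MFX0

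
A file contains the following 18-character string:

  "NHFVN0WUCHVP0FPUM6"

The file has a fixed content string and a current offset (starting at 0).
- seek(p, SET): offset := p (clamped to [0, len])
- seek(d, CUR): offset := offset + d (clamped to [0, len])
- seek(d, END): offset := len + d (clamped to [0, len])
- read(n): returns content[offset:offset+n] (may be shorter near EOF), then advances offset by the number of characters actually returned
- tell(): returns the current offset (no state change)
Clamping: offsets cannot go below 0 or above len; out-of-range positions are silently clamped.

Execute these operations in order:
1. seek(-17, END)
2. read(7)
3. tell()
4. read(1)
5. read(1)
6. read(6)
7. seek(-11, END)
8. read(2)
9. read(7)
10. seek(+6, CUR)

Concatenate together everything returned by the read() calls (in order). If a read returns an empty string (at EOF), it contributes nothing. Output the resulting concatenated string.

After 1 (seek(-17, END)): offset=1
After 2 (read(7)): returned 'HFVN0WU', offset=8
After 3 (tell()): offset=8
After 4 (read(1)): returned 'C', offset=9
After 5 (read(1)): returned 'H', offset=10
After 6 (read(6)): returned 'VP0FPU', offset=16
After 7 (seek(-11, END)): offset=7
After 8 (read(2)): returned 'UC', offset=9
After 9 (read(7)): returned 'HVP0FPU', offset=16
After 10 (seek(+6, CUR)): offset=18

Answer: HFVN0WUCHVP0FPUUCHVP0FPU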